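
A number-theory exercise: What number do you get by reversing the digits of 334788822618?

816228887433

Reversing 334788822618 gives 816228887433.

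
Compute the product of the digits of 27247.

784

2×7×2×4×7 = 784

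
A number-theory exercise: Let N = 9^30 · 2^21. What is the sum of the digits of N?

9^30 · 2^21 = 88900702359186211632409599176343552
Sum of its 35 digits: 153.

153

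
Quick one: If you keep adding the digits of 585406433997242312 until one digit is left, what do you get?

5+8+5+4+0+6+4+3+3+9+9+7+2+4+2+3+1+2 = 77
7+7 = 14
1+4 = 5

5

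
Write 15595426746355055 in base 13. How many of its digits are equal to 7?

15595426746355055 in base 13 is 3C650457C9A2602.
The digit 7 appears 1 time.

1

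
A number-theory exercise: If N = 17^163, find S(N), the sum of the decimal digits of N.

17^163 = 365741451952531252906295318804284300760570085125486622356629354989853625068162324810182390595876307132845646145452075958329439092790843922410571685290620586629352896265037879243272487846808876444331313
Sum of its 201 digits: 899.

899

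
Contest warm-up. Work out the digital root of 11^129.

8

The digital root of n equals n mod 9 (or 9 when 9 | n), so we need 11^129 mod 9.
11^129 ≡ 8 (mod 9), so the digital root is 8.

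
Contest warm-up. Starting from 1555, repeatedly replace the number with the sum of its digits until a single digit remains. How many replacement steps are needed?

2

1555 → 16 → 7 (2 steps)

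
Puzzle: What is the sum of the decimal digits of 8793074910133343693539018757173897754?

179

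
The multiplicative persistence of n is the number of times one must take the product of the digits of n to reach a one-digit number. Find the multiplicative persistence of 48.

48 → 32 → 6 (2 steps)

2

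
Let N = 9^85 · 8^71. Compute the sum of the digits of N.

630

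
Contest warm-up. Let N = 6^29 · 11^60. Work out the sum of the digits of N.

414

6^29 · 11^60 = 11218824922736122762661869523159578279327994615645734619009897806458576122454680272896
Sum of its 86 digits: 414.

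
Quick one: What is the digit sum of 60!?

288

60! = 8320987112741390144276341183223364380754172606361245952449277696409600000000000000
Sum of its 82 digits: 288.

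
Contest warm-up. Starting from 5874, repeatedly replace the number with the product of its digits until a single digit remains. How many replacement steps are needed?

2

5874 → 1120 → 0 (2 steps)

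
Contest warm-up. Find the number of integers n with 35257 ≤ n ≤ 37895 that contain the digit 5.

The integers in [35257, 37895] that contain the digit 5: 35257, 35258, 35259, 35260, 35261, 35262, …, 37885, 37895.
1266 qualify.

1266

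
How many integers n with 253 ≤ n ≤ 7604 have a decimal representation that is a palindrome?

140

The integers in [253, 7604] that have a decimal representation that is a palindrome: 262, 272, 282, 292, 303, 313, …, 7447, 7557.
140 qualify.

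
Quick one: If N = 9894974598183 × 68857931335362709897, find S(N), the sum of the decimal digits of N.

147

9894974598183 × 68857931335362709897 = 681347481446843234981629572317151
Sum of its 33 digits: 147.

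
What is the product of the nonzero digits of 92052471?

5040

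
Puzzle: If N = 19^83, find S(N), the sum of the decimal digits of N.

505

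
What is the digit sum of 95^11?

110

95^11 = 5688000922764599609375
Sum of its 22 digits: 110.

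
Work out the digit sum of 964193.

9+6+4+1+9+3 = 32

32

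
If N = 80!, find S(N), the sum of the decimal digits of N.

450

80! = 71569457046263802294811533723186532165584657342365752577109445058227039255480148842668944867280814080000000000000000000
Sum of its 119 digits: 450.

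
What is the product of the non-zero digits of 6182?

96

6×1×8×2 = 96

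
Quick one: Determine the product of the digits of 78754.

7×8×7×5×4 = 7840

7840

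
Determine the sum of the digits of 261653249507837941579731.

2+6+1+6+5+3+2+4+9+5+0+7+8+3+7+9+4+1+5+7+9+7+3+1 = 114

114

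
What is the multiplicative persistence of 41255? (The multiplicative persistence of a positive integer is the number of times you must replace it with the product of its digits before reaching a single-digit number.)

41255 → 200 → 0 (2 steps)

2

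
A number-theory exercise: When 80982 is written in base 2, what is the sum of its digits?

80982 in base 2 is 10011110001010110.
Digit sum: 1+0+0+1+1+1+1+0+0+0+1+0+1+0+1+1+0 = 9.

9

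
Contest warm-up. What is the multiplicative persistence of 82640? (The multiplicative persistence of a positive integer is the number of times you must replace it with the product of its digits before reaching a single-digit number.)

82640 → 0 (1 step)

1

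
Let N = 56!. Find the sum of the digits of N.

333

56! = 710998587804863451854045647463724949736497978881168458687447040000000000000
Sum of its 75 digits: 333.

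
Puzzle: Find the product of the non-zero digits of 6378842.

6×3×7×8×8×4×2 = 64512

64512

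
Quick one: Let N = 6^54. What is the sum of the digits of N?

6^54 = 1047532535594334222593508922191671036215296
Sum of its 43 digits: 171.

171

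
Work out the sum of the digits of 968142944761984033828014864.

129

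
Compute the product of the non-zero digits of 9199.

9×1×9×9 = 729

729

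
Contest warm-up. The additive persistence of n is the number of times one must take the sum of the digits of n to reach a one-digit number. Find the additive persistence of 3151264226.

3151264226 → 32 → 5 (2 steps)

2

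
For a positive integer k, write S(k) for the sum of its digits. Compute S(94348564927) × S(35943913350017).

3233

S(94348564927) = 9+4+3+4+8+5+6+4+9+2+7 = 61.
S(35943913350017) = 3+5+9+4+3+9+1+3+3+5+0+0+1+7 = 53.
61 · 53 = 3233.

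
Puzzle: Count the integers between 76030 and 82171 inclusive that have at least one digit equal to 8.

The integers in [76030, 82171] that have at least one digit equal to 8: 76038, 76048, 76058, 76068, 76078, 76080, …, 82170, 82171.
3982 qualify.

3982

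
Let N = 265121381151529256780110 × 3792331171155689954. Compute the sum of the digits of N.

161

265121381151529256780110 × 3792331171155689954 = 1005428077880793010441572302826559514014940
Sum of its 43 digits: 161.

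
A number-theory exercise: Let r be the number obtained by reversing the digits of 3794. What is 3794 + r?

8767

Reverse of 3794 is 4973.
3794 + 4973 = 8767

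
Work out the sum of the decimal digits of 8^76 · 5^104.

178

8^76 · 5^104 = 2126764793255865396646091296448551321600000000000000000000000000000000000000000000000000000000000000000000000000000000000000000000000000000000
Sum of its 142 digits: 178.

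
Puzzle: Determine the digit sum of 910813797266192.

71

9+1+0+8+1+3+7+9+7+2+6+6+1+9+2 = 71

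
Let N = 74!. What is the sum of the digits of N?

378

74! = 330788544151938641225953028221253782145683251820934971170611926835411235700971565459250872320000000000000000
Sum of its 108 digits: 378.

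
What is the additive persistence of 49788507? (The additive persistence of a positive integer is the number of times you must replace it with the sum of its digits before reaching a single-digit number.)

49788507 → 48 → 12 → 3 (3 steps)

3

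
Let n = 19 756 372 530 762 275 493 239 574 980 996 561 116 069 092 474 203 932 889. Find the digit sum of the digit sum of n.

First digit sum: 269.
2+6+9 = 17.

17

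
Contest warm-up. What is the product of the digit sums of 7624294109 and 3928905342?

S(7624294109) = 7+6+2+4+2+9+4+1+0+9 = 44.
S(3928905342) = 3+9+2+8+9+0+5+3+4+2 = 45.
44 · 45 = 1980.

1980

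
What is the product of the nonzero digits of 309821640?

10368

3×9×8×2×1×6×4 = 10368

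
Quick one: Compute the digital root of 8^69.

8

The digital root of n equals n mod 9 (or 9 when 9 | n), so we need 8^69 mod 9.
8^69 ≡ 8 (mod 9), so the digital root is 8.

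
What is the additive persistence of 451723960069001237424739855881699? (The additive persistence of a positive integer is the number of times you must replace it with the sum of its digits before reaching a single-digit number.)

2

451723960069001237424739855881699 → 153 → 9 (2 steps)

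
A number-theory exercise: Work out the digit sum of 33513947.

35

3+3+5+1+3+9+4+7 = 35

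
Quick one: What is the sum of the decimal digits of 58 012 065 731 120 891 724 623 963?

5+8+0+1+2+0+6+5+7+3+1+1+2+0+8+9+1+7+2+4+6+2+3+9+6+3 = 101

101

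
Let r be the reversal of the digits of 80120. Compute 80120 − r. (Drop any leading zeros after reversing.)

Reverse of 80120 is 2108.
80120 − 2108 = 78012

78012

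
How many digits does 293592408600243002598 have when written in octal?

23

293592408600243002598 in base 8 is 37651516101511064556346, which has 23 digits.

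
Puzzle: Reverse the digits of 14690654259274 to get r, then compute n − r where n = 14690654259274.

-32604591350367

Reverse of 14690654259274 is 47295245609641.
14690654259274 − 47295245609641 = -32604591350367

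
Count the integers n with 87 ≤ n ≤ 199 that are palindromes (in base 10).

The integers in [87, 199] that are palindromes (in base 10): 88, 99, 101, 111, 121, 131, …, 181, 191.
12 qualify.

12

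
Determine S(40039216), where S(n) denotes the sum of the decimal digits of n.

4+0+0+3+9+2+1+6 = 25

25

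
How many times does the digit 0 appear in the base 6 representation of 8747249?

1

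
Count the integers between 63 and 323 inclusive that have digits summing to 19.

3

The integers in [63, 323] that have digits summing to 19: 199, 289, 298.
3 qualify.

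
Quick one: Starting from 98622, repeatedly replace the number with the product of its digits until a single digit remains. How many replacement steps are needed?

98622 → 1728 → 112 → 2 (3 steps)

3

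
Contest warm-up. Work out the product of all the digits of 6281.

96

6×2×8×1 = 96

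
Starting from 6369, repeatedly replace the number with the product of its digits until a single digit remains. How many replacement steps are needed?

6369 → 972 → 126 → 12 → 2 (4 steps)

4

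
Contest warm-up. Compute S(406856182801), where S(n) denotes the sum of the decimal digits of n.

49

4+0+6+8+5+6+1+8+2+8+0+1 = 49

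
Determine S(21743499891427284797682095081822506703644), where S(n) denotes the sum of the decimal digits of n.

193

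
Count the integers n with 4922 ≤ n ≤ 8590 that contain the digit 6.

1672

The integers in [4922, 8590] that contain the digit 6: 4926, 4936, 4946, 4956, 4960, 4961, …, 8576, 8586.
1672 qualify.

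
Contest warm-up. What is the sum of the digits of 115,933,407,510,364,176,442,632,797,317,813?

1+1+5+9+3+3+4+0+7+5+1+0+3+6+4+1+7+6+4+4+2+6+3+2+7+9+7+3+1+7+8+1+3 = 133

133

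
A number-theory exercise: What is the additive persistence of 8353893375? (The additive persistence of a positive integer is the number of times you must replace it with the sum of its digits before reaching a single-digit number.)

2

8353893375 → 54 → 9 (2 steps)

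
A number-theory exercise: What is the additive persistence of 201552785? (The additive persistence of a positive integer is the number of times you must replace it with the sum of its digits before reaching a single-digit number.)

2

201552785 → 35 → 8 (2 steps)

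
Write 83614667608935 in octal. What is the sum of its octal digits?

83614667608935 in base 8 is 2300601643711547.
Digit sum: 2+3+0+0+6+0+1+6+4+3+7+1+1+5+4+7 = 50.

50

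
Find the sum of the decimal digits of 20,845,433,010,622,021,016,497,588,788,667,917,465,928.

2+0+8+4+5+4+3+3+0+1+0+6+2+2+0+2+1+0+1+6+4+9+7+5+8+8+7+8+8+6+6+7+9+1+7+4+6+5+9+2+8 = 184

184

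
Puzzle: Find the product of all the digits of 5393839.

87480

5×3×9×3×8×3×9 = 87480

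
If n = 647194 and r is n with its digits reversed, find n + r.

Reverse of 647194 is 491746.
647194 + 491746 = 1138940

1138940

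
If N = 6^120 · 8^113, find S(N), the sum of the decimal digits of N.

846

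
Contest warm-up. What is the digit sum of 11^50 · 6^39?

11^50 · 6^39 = 26153693079658922938905041024678220955635875398402178592702039041865249855526404096
Sum of its 83 digits: 378.

378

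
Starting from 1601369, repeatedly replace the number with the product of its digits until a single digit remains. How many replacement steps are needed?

1

1601369 → 0 (1 step)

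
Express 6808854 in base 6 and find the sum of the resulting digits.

24

6808854 in base 6 is 401534250.
Digit sum: 4+0+1+5+3+4+2+5+0 = 24.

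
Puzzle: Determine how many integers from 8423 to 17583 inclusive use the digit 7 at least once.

2945

The integers in [8423, 17583] that use the digit 7 at least once: 8427, 8437, 8447, 8457, 8467, 8470, …, 17582, 17583.
2945 qualify.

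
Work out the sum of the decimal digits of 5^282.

5^282 = 128688939736700722953473804336792224215209489530865570679660193177589651989376948147587589971308234729775001018436993116095589085621117751205757316605122011522743807887536604539491236209869384765625
Sum of its 198 digits: 928.

928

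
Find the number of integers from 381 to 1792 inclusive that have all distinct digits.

The integers in [381, 1792] that have all distinct digits: 381, 382, 384, 385, 386, 387, …, 1790, 1792.
834 qualify.

834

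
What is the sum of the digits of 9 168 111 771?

42

9+1+6+8+1+1+1+7+7+1 = 42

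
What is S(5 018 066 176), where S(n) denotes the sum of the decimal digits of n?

5+0+1+8+0+6+6+1+7+6 = 40

40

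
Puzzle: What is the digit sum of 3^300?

693

3^300 = 136891479058588375991326027382088315966463695625337436471480190078368997177499076593800206155688941388250484440597994042813512732765695774566001
Sum of its 144 digits: 693.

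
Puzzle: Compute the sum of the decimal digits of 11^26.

112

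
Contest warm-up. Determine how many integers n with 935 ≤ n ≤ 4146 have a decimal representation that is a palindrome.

The integers in [935, 4146] that have a decimal representation that is a palindrome: 939, 949, 959, 969, 979, 989, …, 4004, 4114.
39 qualify.

39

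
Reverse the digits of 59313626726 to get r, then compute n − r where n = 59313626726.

Reverse of 59313626726 is 62762631395.
59313626726 − 62762631395 = -3449004669

-3449004669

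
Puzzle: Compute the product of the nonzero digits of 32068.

288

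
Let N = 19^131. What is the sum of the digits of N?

19^131 = 328640985936586175325426692433934528528254849606842104290621822251802963408325022423210406291711686429138392863087232265005305371943610519457953043307690618567098556619
Sum of its 168 digits: 712.

712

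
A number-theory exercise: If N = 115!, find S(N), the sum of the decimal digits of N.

115! = 292509369349301569068815180481773552003419272043053514672100535242441942363589054622883930786268803187059211939585703515345785120071002251720730101703194015956992000000000000000000000000000
Sum of its 189 digits: 648.

648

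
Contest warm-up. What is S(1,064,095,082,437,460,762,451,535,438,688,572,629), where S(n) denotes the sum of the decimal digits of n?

1+0+6+4+0+9+5+0+8+2+4+3+7+4+6+0+7+6+2+4+5+1+5+3+5+4+3+8+6+8+8+5+7+2+6+2+9 = 165

165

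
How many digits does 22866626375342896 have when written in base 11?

16

22866626375342896 in base 11 is 5524014871185573, which has 16 digits.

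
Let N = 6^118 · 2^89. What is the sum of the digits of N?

6^118 · 2^89 = 41069286639754775457571414823909771091789034195518819678965763607756104619331982932297091663940770052343080560038510592
Sum of its 119 digits: 549.

549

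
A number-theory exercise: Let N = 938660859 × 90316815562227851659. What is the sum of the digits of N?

938660859 × 90316815562227851659 = 84776859677785363191961515081
Sum of its 29 digits: 153.

153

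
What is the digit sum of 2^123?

170

2^123 = 10633823966279326983230456482242756608
Sum of its 38 digits: 170.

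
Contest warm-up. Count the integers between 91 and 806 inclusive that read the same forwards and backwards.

71

The integers in [91, 806] that read the same forwards and backwards: 99, 101, 111, 121, 131, 141, …, 787, 797.
71 qualify.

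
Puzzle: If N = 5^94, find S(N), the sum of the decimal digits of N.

5^94 = 504870979341447555463506281780983186990852118469774723052978515625
Sum of its 66 digits: 319.

319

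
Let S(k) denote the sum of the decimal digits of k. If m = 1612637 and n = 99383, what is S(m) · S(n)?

S(1612637) = 1+6+1+2+6+3+7 = 26.
S(99383) = 9+9+3+8+3 = 32.
26 · 32 = 832.

832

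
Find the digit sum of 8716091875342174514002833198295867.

154

8+7+1+6+0+9+1+8+7+5+3+4+2+1+7+4+5+1+4+0+0+2+8+3+3+1+9+8+2+9+5+8+6+7 = 154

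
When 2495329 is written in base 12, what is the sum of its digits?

23

2495329 in base 12 is A04081.
Digit sum: 10+0+4+0+8+1 = 23.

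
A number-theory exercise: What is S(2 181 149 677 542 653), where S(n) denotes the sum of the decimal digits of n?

2+1+8+1+1+4+9+6+7+7+5+4+2+6+5+3 = 71

71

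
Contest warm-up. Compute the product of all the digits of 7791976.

7×7×9×1×9×7×6 = 166698

166698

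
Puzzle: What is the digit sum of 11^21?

71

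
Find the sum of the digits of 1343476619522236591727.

1+3+4+3+4+7+6+6+1+9+5+2+2+2+3+6+5+9+1+7+2+7 = 95

95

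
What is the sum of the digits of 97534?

28

9+7+5+3+4 = 28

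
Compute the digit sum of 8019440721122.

8+0+1+9+4+4+0+7+2+1+1+2+2 = 41

41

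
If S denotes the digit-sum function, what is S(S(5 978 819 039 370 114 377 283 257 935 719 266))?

14

First digit sum: 167.
1+6+7 = 14.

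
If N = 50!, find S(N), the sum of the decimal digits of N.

50! = 30414093201713378043612608166064768844377641568960512000000000000
Sum of its 65 digits: 216.

216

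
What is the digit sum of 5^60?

5^60 = 867361737988403547205962240695953369140625
Sum of its 42 digits: 199.

199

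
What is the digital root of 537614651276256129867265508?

5+3+7+6+1+4+6+5+1+2+7+6+2+5+6+1+2+9+8+6+7+2+6+5+5+0+8 = 125
1+2+5 = 8

8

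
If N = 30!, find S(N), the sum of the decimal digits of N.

117

30! = 265252859812191058636308480000000
Sum of its 33 digits: 117.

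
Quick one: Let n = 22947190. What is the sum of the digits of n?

2+2+9+4+7+1+9+0 = 34

34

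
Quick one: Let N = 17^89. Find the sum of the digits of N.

17^89 = 32355938604243814834953228930022671958573652447416130728419673568773613853135920674790271577278638959930577297
Sum of its 110 digits: 521.

521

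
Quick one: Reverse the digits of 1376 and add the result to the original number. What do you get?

8107

Reverse of 1376 is 6731.
1376 + 6731 = 8107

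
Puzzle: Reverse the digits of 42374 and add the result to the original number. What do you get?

Reverse of 42374 is 47324.
42374 + 47324 = 89698

89698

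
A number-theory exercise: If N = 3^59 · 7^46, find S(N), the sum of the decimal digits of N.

3^59 · 7^46 = 10584342117910580006815752940505036253137916774077842610584006413483
Sum of its 68 digits: 261.

261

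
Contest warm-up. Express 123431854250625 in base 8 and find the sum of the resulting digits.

53

123431854250625 in base 8 is 3404126764715201.
Digit sum: 3+4+0+4+1+2+6+7+6+4+7+1+5+2+0+1 = 53.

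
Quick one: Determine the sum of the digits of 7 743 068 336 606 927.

77

7+7+4+3+0+6+8+3+3+6+6+0+6+9+2+7 = 77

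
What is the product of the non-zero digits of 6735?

6×7×3×5 = 630

630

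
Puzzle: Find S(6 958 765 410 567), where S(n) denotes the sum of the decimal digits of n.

6+9+5+8+7+6+5+4+1+0+5+6+7 = 69

69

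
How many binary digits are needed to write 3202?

12

3202 in base 2 is 110010000010, which has 12 digits.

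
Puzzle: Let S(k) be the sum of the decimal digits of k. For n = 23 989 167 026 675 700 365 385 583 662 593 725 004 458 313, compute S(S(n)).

First digit sum: 197.
1+9+7 = 17.

17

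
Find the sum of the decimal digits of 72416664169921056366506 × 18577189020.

72416664169921056366506 × 18577189020 = 1345298058482484862598656358964120
Sum of its 34 digits: 168.

168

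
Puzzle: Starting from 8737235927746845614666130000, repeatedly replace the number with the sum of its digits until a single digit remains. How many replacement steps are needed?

2

8737235927746845614666130000 → 120 → 3 (2 steps)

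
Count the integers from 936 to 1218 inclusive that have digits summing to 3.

The integers in [936, 1218] that have digits summing to 3: 1002, 1011, 1020, 1101, 1110, 1200.
6 qualify.

6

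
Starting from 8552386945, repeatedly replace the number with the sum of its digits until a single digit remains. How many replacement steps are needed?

3

8552386945 → 55 → 10 → 1 (3 steps)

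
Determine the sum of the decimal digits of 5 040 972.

27

5+0+4+0+9+7+2 = 27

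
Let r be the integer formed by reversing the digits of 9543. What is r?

Reversing 9543 gives 3459.

3459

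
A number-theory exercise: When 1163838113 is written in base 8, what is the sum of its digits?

32

1163838113 in base 8 is 10527541241.
Digit sum: 1+0+5+2+7+5+4+1+2+4+1 = 32.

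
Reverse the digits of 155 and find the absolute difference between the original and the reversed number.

Reverse of 155 is 551.
|155 − 551| = 396

396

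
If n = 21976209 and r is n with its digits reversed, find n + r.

Reverse of 21976209 is 90267912.
21976209 + 90267912 = 112244121

112244121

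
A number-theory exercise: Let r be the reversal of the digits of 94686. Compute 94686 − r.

26037

Reverse of 94686 is 68649.
94686 − 68649 = 26037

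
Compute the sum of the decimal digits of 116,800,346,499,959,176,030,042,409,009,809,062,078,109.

1+1+6+8+0+0+3+4+6+4+9+9+9+5+9+1+7+6+0+3+0+0+4+2+4+0+9+0+0+9+8+0+9+0+6+2+0+7+8+1+0+9 = 169

169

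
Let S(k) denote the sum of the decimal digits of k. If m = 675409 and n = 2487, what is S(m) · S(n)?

S(675409) = 6+7+5+4+0+9 = 31.
S(2487) = 2+4+8+7 = 21.
31 · 21 = 651.

651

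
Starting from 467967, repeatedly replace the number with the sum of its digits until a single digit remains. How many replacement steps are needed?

3

467967 → 39 → 12 → 3 (3 steps)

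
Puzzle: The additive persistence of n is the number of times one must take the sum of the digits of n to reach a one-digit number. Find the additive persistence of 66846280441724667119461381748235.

2

66846280441724667119461381748235 → 144 → 9 (2 steps)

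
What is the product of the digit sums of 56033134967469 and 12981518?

2310

S(56033134967469) = 5+6+0+3+3+1+3+4+9+6+7+4+6+9 = 66.
S(12981518) = 1+2+9+8+1+5+1+8 = 35.
66 · 35 = 2310.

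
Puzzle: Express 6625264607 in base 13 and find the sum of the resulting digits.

6625264607 in base 13 is 81779C120.
Digit sum: 8+1+7+7+9+12+1+2+0 = 47.

47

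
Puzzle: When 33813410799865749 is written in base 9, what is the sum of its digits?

53

33813410799865749 in base 9 is 202205314517622326.
Digit sum: 2+0+2+2+0+5+3+1+4+5+1+7+6+2+2+3+2+6 = 53.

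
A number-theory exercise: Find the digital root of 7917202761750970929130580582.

5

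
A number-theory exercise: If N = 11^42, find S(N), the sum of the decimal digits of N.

190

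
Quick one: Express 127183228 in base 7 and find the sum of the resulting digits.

22

127183228 in base 7 is 3103016404.
Digit sum: 3+1+0+3+0+1+6+4+0+4 = 22.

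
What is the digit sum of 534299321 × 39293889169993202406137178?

150

534299321 × 39293889169993202406137178 = 20994698302976621620214660438256138
Sum of its 35 digits: 150.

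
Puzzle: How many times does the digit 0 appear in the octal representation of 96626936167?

96626936167 in base 8 is 1317732404547.
The digit 0 appears 1 time.

1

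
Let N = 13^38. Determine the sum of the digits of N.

13^38 = 2137210935411428674141543654682486133398329
Sum of its 43 digits: 178.

178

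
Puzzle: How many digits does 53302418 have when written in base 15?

53302418 in base 15 is 4A2D498, which has 7 digits.

7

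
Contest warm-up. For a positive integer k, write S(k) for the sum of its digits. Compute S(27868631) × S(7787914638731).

2911

S(27868631) = 2+7+8+6+8+6+3+1 = 41.
S(7787914638731) = 7+7+8+7+9+1+4+6+3+8+7+3+1 = 71.
41 · 71 = 2911.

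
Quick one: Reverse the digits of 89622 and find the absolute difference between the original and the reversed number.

Reverse of 89622 is 22698.
|89622 − 22698| = 66924

66924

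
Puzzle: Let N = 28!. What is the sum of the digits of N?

90

28! = 304888344611713860501504000000
Sum of its 30 digits: 90.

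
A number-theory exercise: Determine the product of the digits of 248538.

2×4×8×5×3×8 = 7680

7680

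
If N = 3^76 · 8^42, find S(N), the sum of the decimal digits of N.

342

3^76 · 8^42 = 155236846681873028937096122517761505834574964242246768241692650761034399744
Sum of its 75 digits: 342.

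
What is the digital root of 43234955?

8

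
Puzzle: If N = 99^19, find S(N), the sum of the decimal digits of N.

99^19 = 82616862383558673827191783893367291899
Sum of its 38 digits: 207.

207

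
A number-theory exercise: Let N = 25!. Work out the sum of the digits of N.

72

25! = 15511210043330985984000000
Sum of its 26 digits: 72.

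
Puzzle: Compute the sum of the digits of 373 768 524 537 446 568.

3+7+3+7+6+8+5+2+4+5+3+7+4+4+6+5+6+8 = 93

93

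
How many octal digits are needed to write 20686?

20686 in base 8 is 50316, which has 5 digits.

5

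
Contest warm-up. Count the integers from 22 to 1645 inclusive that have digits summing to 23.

18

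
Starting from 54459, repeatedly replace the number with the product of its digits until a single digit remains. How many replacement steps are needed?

2

54459 → 3600 → 0 (2 steps)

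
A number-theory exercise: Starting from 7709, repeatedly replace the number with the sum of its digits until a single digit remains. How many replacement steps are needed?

2

7709 → 23 → 5 (2 steps)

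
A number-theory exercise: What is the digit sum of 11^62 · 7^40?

451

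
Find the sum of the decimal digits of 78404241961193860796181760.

118

7+8+4+0+4+2+4+1+9+6+1+1+9+3+8+6+0+7+9+6+1+8+1+7+6+0 = 118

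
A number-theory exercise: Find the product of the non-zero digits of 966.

324

9×6×6 = 324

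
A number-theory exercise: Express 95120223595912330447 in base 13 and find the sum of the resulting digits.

127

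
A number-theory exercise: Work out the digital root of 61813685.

6+1+8+1+3+6+8+5 = 38
3+8 = 11
1+1 = 2

2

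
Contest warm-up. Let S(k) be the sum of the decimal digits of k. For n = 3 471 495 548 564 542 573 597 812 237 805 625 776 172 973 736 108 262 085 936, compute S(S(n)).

First digit sum: 276.
2+7+6 = 15.

15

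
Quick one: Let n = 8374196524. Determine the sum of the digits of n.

49

8+3+7+4+1+9+6+5+2+4 = 49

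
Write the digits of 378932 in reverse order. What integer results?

Reversing 378932 gives 239873.

239873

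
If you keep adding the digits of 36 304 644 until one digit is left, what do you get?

3+6+3+0+4+6+4+4 = 30
3+0 = 3

3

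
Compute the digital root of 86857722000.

9

8+6+8+5+7+7+2+2+0+0+0 = 45
4+5 = 9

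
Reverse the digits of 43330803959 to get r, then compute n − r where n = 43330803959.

-52599999375

Reverse of 43330803959 is 95930803334.
43330803959 − 95930803334 = -52599999375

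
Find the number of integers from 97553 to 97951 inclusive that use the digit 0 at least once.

The integers in [97553, 97951] that use the digit 0 at least once: 97560, 97570, 97580, 97590, 97600, 97601, …, 97940, 97950.
76 qualify.

76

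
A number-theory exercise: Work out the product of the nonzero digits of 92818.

1152

9×2×8×1×8 = 1152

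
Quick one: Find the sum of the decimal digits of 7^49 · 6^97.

522

7^49 · 6^97 = 777097027827647897885813328134093193516649746254559325867105457023914312244443116357258511095482881062273759211159552
Sum of its 117 digits: 522.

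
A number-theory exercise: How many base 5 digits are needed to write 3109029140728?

3109029140728 in base 5 is 401414242430000403, which has 18 digits.

18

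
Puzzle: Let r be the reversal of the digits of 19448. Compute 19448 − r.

-65043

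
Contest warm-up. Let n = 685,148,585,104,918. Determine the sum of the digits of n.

6+8+5+1+4+8+5+8+5+1+0+4+9+1+8 = 73

73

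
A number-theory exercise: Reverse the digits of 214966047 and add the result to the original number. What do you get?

955635459

Reverse of 214966047 is 740669412.
214966047 + 740669412 = 955635459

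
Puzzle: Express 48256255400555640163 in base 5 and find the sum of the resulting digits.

48256255400555640163 in base 5 is 11214300322401440314220441123.
Digit sum: 1+1+2+1+4+3+0+0+3+2+2+4+0+1+4+4+0+3+1+4+2+2+0+4+4+1+1+2+3 = 59.

59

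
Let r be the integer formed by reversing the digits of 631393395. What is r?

Reversing 631393395 gives 593393136.

593393136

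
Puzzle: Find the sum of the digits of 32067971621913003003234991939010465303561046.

3+2+0+6+7+9+7+1+6+2+1+9+1+3+0+0+3+0+0+3+2+3+4+9+9+1+9+3+9+0+1+0+4+6+5+3+0+3+5+6+1+0+4+6 = 156

156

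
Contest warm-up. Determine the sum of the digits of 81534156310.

8+1+5+3+4+1+5+6+3+1+0 = 37

37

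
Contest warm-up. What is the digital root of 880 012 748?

2

8+8+0+0+1+2+7+4+8 = 38
3+8 = 11
1+1 = 2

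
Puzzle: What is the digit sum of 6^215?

6^215 = 200686811274705851367015009476213900556122115576242204059686870190836759285106131617347579205765198600664464934158250346554698726471093649296939352555776008342864920576
Sum of its 168 digits: 738.

738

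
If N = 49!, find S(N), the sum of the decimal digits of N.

225

49! = 608281864034267560872252163321295376887552831379210240000000000
Sum of its 63 digits: 225.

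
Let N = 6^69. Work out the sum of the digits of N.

6^69 = 492534069091280207443117943298409230278554887175274496
Sum of its 54 digits: 243.

243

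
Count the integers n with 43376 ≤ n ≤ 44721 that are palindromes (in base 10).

The integers in [43376, 44721] that are palindromes (in base 10): 43434, 43534, 43634, 43734, 43834, 43934, …, 44544, 44644.
13 qualify.

13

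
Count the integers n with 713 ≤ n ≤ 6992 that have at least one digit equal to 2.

2410

The integers in [713, 6992] that have at least one digit equal to 2: 720, 721, 722, 723, 724, 725, …, 6982, 6992.
2410 qualify.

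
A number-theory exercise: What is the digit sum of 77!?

432

77! = 145183092028285869634070784086308284983740379224208358846781574688061991349156420080065207861248000000000000000000
Sum of its 114 digits: 432.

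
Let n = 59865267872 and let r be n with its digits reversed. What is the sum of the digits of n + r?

58

Reversal of 59865267872 is 27876256895; 59865267872 + 27876256895 = 87741524767.
Digit sum of 87741524767: 8+7+7+4+1+5+2+4+7+6+7 = 58.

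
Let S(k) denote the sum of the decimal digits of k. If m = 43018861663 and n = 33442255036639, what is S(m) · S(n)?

2530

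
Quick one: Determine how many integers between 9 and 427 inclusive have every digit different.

The integers in [9, 427] that have every digit different: 9, 10, 12, 13, 14, 15, …, 426, 427.
320 qualify.

320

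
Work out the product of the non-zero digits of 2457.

2×4×5×7 = 280

280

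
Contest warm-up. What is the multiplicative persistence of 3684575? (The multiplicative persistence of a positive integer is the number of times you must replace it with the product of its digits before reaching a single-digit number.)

3684575 → 100800 → 0 (2 steps)

2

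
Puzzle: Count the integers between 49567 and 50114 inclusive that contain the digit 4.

454

The integers in [49567, 50114] that contain the digit 4: 49567, 49568, 49569, 49570, 49571, 49572, …, 50104, 50114.
454 qualify.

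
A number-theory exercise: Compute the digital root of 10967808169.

1

1+0+9+6+7+8+0+8+1+6+9 = 55
5+5 = 10
1+0 = 1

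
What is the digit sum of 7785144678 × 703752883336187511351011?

177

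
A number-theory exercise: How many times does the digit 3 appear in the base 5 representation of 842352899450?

3

842352899450 in base 5 is 102300114320240300.
The digit 3 appears 3 times.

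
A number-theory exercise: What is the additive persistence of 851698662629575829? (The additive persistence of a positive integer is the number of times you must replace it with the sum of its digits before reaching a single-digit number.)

851698662629575829 → 104 → 5 (2 steps)

2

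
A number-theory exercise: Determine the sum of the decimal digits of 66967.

6+6+9+6+7 = 34

34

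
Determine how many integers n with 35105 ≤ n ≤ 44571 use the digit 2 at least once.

The integers in [35105, 44571] that use the digit 2 at least once: 35112, 35120, 35121, 35122, 35123, 35124, …, 44552, 44562.
3340 qualify.

3340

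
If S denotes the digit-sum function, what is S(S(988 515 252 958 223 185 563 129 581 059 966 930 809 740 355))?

9

First digit sum: 216.
2+1+6 = 9.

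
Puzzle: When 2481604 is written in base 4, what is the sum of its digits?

16

2481604 in base 4 is 21131313010.
Digit sum: 2+1+1+3+1+3+1+3+0+1+0 = 16.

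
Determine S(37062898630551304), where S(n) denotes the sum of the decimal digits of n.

70

3+7+0+6+2+8+9+8+6+3+0+5+5+1+3+0+4 = 70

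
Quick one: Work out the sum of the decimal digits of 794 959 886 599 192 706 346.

7+9+4+9+5+9+8+8+6+5+9+9+1+9+2+7+0+6+3+4+6 = 126

126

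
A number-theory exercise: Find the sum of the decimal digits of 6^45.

162

6^45 = 103945637534048876111514866313854976
Sum of its 36 digits: 162.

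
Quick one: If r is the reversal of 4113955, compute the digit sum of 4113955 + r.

38

Reversal of 4113955 is 5593114; 4113955 + 5593114 = 9707069.
Digit sum of 9707069: 9+7+0+7+0+6+9 = 38.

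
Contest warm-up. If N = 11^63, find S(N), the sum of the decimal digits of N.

11^63 = 405265062229627490533592012124531049044560130453775155955812256931
Sum of its 66 digits: 251.

251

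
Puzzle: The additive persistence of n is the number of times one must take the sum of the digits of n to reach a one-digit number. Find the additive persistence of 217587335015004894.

217587335015004894 → 72 → 9 (2 steps)

2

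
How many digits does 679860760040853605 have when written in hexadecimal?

15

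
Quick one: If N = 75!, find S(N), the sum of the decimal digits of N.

432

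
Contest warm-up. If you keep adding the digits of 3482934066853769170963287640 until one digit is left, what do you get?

3+4+8+2+9+3+4+0+6+6+8+5+3+7+6+9+1+7+0+9+6+3+2+8+7+6+4+0 = 136
1+3+6 = 10
1+0 = 1

1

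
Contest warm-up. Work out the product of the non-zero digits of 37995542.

3×7×9×9×5×5×4×2 = 340200

340200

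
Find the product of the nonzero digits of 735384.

10080

7×3×5×3×8×4 = 10080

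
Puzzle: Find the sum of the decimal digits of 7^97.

376

7^97 = 9429960669459935834824045974053110235735286294182581343830598633795018832760723207
Sum of its 82 digits: 376.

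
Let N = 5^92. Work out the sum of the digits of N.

286

5^92 = 20194839173657902218540251271239327479634084738790988922119140625
Sum of its 65 digits: 286.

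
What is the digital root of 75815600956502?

5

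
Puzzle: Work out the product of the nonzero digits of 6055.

6×5×5 = 150

150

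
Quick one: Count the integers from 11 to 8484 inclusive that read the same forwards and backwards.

The integers in [11, 8484] that read the same forwards and backwards: 11, 22, 33, 44, 55, 66, …, 8338, 8448.
174 qualify.

174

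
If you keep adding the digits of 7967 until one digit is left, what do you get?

2

7+9+6+7 = 29
2+9 = 11
1+1 = 2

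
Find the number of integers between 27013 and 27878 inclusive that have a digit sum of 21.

69

The integers in [27013, 27878] that have a digit sum of 21: 27039, 27048, 27057, 27066, 27075, 27084, …, 27831, 27840.
69 qualify.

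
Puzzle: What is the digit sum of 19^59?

334

19^59 = 2795519050787988516063758624111613832293204846720819550121716154178018428779
Sum of its 76 digits: 334.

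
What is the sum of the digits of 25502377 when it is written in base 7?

37

25502377 in base 7 is 426523645.
Digit sum: 4+2+6+5+2+3+6+4+5 = 37.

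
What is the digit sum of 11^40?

205

11^40 = 452592555681759518058893560348969204658401
Sum of its 42 digits: 205.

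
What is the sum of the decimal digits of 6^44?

6^44 = 17324272922341479351919144385642496
Sum of its 35 digits: 153.

153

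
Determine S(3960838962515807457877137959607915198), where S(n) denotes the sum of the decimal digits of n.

198

3+9+6+0+8+3+8+9+6+2+5+1+5+8+0+7+4+5+7+8+7+7+1+3+7+9+5+9+6+0+7+9+1+5+1+9+8 = 198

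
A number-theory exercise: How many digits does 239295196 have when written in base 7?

239295196 in base 7 is 5633655430, which has 10 digits.

10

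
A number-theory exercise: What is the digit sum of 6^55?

162

6^55 = 6285195213566005335561053533150026217291776
Sum of its 43 digits: 162.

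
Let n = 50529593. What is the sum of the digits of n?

38

5+0+5+2+9+5+9+3 = 38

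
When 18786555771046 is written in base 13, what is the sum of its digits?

82

18786555771046 in base 13 is A6374559B38B.
Digit sum: 10+6+3+7+4+5+5+9+11+3+8+11 = 82.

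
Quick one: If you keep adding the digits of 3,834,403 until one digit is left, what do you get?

7

3+8+3+4+4+0+3 = 25
2+5 = 7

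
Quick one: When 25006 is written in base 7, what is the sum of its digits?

25006 in base 7 is 132622.
Digit sum: 1+3+2+6+2+2 = 16.

16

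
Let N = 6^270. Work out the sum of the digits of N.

900

6^270 = 1261355785649605450953269950610783018129138694424659225125273441664007026570646175247253665812044529347450305838306191144756655714205701221277548160720275156790268272806691507315405244553283758594270496057982976
Sum of its 211 digits: 900.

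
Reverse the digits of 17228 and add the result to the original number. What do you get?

99499

Reverse of 17228 is 82271.
17228 + 82271 = 99499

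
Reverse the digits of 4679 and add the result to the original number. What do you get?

14443

Reverse of 4679 is 9764.
4679 + 9764 = 14443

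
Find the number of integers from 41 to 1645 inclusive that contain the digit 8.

385

The integers in [41, 1645] that contain the digit 8: 48, 58, 68, 78, 80, 81, …, 1628, 1638.
385 qualify.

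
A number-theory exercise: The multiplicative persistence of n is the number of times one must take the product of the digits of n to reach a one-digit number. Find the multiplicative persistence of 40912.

40912 → 0 (1 step)

1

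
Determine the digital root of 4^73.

The digital root of n equals n mod 9 (or 9 when 9 | n), so we need 4^73 mod 9.
4^73 ≡ 4 (mod 9), so the digital root is 4.

4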